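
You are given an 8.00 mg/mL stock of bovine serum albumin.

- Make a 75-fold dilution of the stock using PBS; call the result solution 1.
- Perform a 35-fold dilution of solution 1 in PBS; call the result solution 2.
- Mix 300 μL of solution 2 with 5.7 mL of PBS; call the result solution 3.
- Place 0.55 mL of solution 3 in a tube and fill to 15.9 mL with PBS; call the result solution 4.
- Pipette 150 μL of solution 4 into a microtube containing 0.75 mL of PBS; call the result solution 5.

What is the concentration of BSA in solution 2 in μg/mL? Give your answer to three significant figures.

3.05 μg/mL

Step 1: 75-fold → factor 75
Step 2: 35-fold → factor 35
Dilution factor through solution 2 = 75 × 35 = 2625
[solution 2] = 8.00 mg/mL / 2625 = 0.003048 mg/mL = 3.05 μg/mL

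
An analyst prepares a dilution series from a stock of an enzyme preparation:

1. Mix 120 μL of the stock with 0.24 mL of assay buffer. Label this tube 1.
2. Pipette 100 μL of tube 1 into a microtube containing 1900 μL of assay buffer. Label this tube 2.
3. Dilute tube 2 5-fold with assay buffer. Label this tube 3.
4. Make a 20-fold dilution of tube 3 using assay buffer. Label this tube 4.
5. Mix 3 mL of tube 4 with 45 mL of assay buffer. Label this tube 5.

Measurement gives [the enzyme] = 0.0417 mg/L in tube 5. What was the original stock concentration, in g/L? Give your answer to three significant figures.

Step 1: 120 μL + 0.24 mL = 360 μL total → factor 360/120 = 3
Step 2: 100 μL + 1900 μL = 2000 μL total → factor 2000/100 = 20
Step 3: 5-fold → factor 5
Step 4: 20-fold → factor 20
Step 5: 3 mL + 45 mL = 48 mL total → factor 48/3 = 16
Overall dilution factor = 3 × 20 × 5 × 20 × 16 = 96000
Stock = 0.0417 mg/L × 96000 = 4003 mg/L = 4.00 g/L

4.00 g/L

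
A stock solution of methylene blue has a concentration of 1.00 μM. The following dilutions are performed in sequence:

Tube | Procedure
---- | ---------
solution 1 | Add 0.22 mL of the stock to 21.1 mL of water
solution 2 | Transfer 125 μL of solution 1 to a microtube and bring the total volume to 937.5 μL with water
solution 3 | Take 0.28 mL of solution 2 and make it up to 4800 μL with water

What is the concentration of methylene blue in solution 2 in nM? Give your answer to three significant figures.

1.38 nM

Step 1: 0.22 mL + 21.1 mL = 21.32 mL total → factor 21.32/0.22 = 96.909
Step 2: 125 μL brought to 937.5 μL → factor 937.5/125 = 7.5
Dilution factor through solution 2 = 96.909 × 7.5 = 726.82
[solution 2] = 1.00 μM / 726.82 = 0.001376 μM = 1.38 nM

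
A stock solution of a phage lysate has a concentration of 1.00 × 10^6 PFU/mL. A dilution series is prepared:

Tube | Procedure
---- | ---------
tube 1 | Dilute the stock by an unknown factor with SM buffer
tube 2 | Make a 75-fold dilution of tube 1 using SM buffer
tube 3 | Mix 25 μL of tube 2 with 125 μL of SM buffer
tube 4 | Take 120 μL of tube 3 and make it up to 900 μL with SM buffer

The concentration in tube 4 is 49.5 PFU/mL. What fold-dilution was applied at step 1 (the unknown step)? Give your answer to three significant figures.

Step 1: unknown factor x
Step 2: 75-fold → factor 75
Step 3: 25 μL + 125 μL = 150 μL total → factor 150/25 = 6
Step 4: 120 μL brought to 900 μL → factor 900/120 = 7.5
Product of known-step factors = 3375
Overall factor = 1.00 × 10^6 PFU/mL / (49.5 PFU/mL) = 20202
x = 20202 / 3375 = 5.99

5.99-fold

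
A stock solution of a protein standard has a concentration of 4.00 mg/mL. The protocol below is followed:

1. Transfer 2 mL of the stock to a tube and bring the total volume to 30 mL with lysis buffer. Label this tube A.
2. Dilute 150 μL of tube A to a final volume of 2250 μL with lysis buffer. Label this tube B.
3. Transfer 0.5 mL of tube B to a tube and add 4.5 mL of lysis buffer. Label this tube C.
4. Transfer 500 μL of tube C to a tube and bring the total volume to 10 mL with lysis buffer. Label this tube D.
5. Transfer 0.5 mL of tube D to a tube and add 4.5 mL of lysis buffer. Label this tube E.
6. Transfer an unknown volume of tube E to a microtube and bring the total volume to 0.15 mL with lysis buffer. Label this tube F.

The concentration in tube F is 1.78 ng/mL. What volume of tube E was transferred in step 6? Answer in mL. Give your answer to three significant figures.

Step 1: 2 mL brought to 30 mL → factor 30/2 = 15
Step 2: 150 μL brought to 2250 μL → factor 2250/150 = 15
Step 3: 0.5 mL + 4.5 mL = 5 mL total → factor 5/0.5 = 10
Step 4: 500 μL brought to 10 mL → factor 10000/500 = 20
Step 5: 0.5 mL + 4.5 mL = 5 mL total → factor 5/0.5 = 10
Step 6: v brought to 0.15 mL → factor = 0.15 mL/v
Product of known-step factors = 4.5 × 10^5
Overall factor = 4.00 mg/mL / (1.78 ng/mL) = 2.2472 × 10^6
Step-6 factor = 2.2472 × 10^6 / 4.5 × 10^5 = 4.9938
v = 0.15 mL / 4.9938 = 0.0300 mL

0.0300 mL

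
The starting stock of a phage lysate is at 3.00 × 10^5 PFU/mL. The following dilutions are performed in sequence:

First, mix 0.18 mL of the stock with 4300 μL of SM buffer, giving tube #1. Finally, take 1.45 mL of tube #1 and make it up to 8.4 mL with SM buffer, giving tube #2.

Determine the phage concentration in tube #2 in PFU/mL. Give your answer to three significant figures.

2.08 × 10^3 PFU/mL

Step 1: 0.18 mL + 4300 μL = 4.48 mL total → factor 4.48/0.18 = 24.889
Step 2: 1.45 mL brought to 8.4 mL → factor 8.4/1.45 = 5.7931
Overall dilution factor = 24.889 × 5.7931 = 144.18
Final = 3.00 × 10^5 PFU/mL / 144.18 = 2.08 × 10^3 PFU/mL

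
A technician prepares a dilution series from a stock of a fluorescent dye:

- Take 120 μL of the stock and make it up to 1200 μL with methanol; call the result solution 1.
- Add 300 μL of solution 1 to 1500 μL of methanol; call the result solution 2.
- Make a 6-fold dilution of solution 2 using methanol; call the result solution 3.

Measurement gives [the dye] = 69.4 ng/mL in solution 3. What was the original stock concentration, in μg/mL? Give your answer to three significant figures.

Step 1: 120 μL brought to 1200 μL → factor 1200/120 = 10
Step 2: 300 μL + 1500 μL = 1800 μL total → factor 1800/300 = 6
Step 3: 6-fold → factor 6
Overall dilution factor = 10 × 6 × 6 = 360
Stock = 69.4 ng/mL × 360 = 2.498 × 10^4 ng/mL = 25.0 μg/mL

25.0 μg/mL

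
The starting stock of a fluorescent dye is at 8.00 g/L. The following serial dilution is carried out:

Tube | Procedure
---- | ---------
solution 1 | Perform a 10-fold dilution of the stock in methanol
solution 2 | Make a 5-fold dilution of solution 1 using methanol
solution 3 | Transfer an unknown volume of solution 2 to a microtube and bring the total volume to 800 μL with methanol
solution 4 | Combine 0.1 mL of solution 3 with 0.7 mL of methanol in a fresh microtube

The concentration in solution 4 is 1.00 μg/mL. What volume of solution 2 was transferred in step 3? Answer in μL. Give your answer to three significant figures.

Step 1: 10-fold → factor 10
Step 2: 5-fold → factor 5
Step 3: v brought to 800 μL → factor = 800 μL/v
Step 4: 0.1 mL + 0.7 mL = 0.8 mL total → factor 0.8/0.1 = 8
Product of known-step factors = 400
Overall factor = 8.00 g/L / (1.00 μg/mL) = 8000
Step-3 factor = 8000 / 400 = 20
v = 800 μL / 20 = 40.0 μL

40.0 μL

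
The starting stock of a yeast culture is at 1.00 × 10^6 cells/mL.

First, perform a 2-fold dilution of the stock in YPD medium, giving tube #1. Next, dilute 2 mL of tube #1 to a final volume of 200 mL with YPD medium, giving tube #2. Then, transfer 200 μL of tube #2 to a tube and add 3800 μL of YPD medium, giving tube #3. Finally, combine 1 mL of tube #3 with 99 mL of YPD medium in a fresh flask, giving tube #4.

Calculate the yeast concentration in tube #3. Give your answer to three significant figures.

Step 1: 2-fold → factor 2
Step 2: 2 mL brought to 200 mL → factor 200/2 = 100
Step 3: 200 μL + 3800 μL = 4000 μL total → factor 4000/200 = 20
Dilution factor through tube #3 = 2 × 100 × 20 = 4000
[tube #3] = 1.00 × 10^6 cells/mL / 4000 = 250 cells/mL

250 cells/mL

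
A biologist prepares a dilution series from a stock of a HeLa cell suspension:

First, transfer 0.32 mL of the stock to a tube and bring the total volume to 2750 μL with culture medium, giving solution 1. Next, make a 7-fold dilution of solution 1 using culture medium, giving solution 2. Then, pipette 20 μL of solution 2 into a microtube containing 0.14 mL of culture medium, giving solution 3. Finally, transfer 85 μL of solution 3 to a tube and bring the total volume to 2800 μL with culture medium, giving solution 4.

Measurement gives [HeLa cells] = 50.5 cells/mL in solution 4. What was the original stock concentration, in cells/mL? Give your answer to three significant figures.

Step 1: 0.32 mL brought to 2750 μL → factor 2.75/0.32 = 8.5938
Step 2: 7-fold → factor 7
Step 3: 20 μL + 0.14 mL = 160 μL total → factor 160/20 = 8
Step 4: 85 μL brought to 2800 μL → factor 2800/85 = 32.941
Overall dilution factor = 8.5938 × 7 × 8 × 32.941 = 15853
Stock = 50.5 cells/mL × 15853 = 8.01 × 10^5 cells/mL

8.01 × 10^5 cells/mL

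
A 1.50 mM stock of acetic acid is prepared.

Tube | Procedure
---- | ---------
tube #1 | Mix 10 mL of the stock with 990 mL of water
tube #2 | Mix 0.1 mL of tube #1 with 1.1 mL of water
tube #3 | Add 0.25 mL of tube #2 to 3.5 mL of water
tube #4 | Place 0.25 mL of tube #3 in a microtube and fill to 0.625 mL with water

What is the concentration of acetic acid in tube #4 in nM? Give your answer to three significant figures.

Step 1: 10 mL + 990 mL = 1000 mL total → factor 1000/10 = 100
Step 2: 0.1 mL + 1.1 mL = 1.2 mL total → factor 1.2/0.1 = 12
Step 3: 0.25 mL + 3.5 mL = 3.75 mL total → factor 3.75/0.25 = 15
Step 4: 0.25 mL brought to 0.625 mL → factor 0.625/0.25 = 2.5
Overall dilution factor = 100 × 12 × 15 × 2.5 = 45000
Final = 1.50 mM / 45000 = 3.333 × 10^-5 mM = 33.3 nM

33.3 nM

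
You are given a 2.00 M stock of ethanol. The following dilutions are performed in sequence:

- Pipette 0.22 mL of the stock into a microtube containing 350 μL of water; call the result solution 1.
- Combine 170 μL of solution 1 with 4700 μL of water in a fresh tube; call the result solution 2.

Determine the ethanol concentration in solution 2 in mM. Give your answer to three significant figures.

26.9 mM

Step 1: 0.22 mL + 350 μL = 0.57 mL total → factor 0.57/0.22 = 2.5909
Step 2: 170 μL + 4700 μL = 4870 μL total → factor 4870/170 = 28.647
Overall dilution factor = 2.5909 × 28.647 = 74.222
Final = 2.00 M / 74.222 = 0.02695 M = 26.9 mM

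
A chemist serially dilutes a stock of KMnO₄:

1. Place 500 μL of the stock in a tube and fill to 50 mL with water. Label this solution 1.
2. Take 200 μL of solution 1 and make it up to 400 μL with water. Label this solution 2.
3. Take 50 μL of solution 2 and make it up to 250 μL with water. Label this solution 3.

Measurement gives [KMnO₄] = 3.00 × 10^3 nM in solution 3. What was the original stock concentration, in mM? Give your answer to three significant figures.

3.00 mM

Step 1: 500 μL brought to 50 mL → factor 50000/500 = 100
Step 2: 200 μL brought to 400 μL → factor 400/200 = 2
Step 3: 50 μL brought to 250 μL → factor 250/50 = 5
Overall dilution factor = 100 × 2 × 5 = 1000
Stock = 3.00 × 10^3 nM × 1000 = 3.000 × 10^6 nM = 3.00 mM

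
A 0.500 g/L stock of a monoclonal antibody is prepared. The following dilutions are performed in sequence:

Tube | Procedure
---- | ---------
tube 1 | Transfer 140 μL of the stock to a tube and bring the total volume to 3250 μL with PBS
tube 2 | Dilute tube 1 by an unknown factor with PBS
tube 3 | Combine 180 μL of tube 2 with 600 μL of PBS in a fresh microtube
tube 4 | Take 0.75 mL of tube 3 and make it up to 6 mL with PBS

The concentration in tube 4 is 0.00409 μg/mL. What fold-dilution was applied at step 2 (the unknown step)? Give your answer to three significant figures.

Step 1: 140 μL brought to 3250 μL → factor 3250/140 = 23.214
Step 2: unknown factor x
Step 3: 180 μL + 600 μL = 780 μL total → factor 780/180 = 4.3333
Step 4: 0.75 mL brought to 6 mL → factor 6/0.75 = 8
Product of known-step factors = 804.76
Overall factor = 0.500 g/L / (0.00409 μg/mL) = 1.2225 × 10^5
x = 1.2225 × 10^5 / 804.76 = 152

152-fold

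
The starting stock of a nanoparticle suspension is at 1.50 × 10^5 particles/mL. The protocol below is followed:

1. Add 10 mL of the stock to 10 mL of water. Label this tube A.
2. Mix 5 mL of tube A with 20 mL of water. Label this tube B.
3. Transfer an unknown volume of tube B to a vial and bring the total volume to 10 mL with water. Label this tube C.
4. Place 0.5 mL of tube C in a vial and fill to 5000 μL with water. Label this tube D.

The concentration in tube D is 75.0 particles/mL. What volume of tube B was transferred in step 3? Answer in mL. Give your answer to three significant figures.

0.500 mL

Step 1: 10 mL + 10 mL = 20 mL total → factor 20/10 = 2
Step 2: 5 mL + 20 mL = 25 mL total → factor 25/5 = 5
Step 3: v brought to 10 mL → factor = 10 mL/v
Step 4: 0.5 mL brought to 5000 μL → factor 5/0.5 = 10
Product of known-step factors = 100
Overall factor = 1.50 × 10^5 particles/mL / (75.0 particles/mL) = 2000
Step-3 factor = 2000 / 100 = 20
v = 10 mL / 20 = 0.500 mL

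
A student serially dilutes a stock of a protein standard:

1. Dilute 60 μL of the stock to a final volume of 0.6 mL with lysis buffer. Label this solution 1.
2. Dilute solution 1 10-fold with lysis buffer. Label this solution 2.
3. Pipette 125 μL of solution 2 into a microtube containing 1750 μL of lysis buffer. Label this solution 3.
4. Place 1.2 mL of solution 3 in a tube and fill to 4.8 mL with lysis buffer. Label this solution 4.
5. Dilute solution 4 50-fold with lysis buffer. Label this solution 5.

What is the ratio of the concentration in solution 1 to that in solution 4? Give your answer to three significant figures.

Step 1: 60 μL brought to 0.6 mL → factor 600/60 = 10
Step 2: 10-fold → factor 10
Step 3: 125 μL + 1750 μL = 1875 μL total → factor 1875/125 = 15
Step 4: 1.2 mL brought to 4.8 mL → factor 4.8/1.2 = 4
Dilution factor to solution 1 = 10; to solution 4 = 6000
[solution 1]/[solution 4] = (factor to solution 4)/(factor to solution 1) = 6000/10 = 600

600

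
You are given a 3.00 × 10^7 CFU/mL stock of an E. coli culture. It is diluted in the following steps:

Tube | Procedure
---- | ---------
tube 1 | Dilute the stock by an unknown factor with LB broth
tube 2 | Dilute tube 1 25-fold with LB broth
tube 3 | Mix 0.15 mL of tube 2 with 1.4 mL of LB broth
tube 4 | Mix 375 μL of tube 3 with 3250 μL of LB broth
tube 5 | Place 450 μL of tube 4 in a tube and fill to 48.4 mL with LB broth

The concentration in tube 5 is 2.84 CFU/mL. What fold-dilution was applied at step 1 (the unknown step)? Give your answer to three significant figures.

Step 1: unknown factor x
Step 2: 25-fold → factor 25
Step 3: 0.15 mL + 1.4 mL = 1.55 mL total → factor 1.55/0.15 = 10.333
Step 4: 375 μL + 3250 μL = 3625 μL total → factor 3625/375 = 9.6667
Step 5: 450 μL brought to 48.4 mL → factor 48400/450 = 107.56
Product of known-step factors = 2.6859 × 10^5
Overall factor = 3.00 × 10^7 CFU/mL / (2.84 CFU/mL) = 1.0563 × 10^7
x = 1.0563 × 10^7 / 2.6859 × 10^5 = 39.3

39.3-fold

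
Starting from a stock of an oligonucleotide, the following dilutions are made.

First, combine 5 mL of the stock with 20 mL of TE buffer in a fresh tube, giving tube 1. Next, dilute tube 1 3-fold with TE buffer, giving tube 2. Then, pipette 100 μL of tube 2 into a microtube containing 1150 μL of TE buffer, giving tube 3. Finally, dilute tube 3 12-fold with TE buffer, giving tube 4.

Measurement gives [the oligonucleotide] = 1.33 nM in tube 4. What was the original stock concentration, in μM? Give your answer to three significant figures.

Step 1: 5 mL + 20 mL = 25 mL total → factor 25/5 = 5
Step 2: 3-fold → factor 3
Step 3: 100 μL + 1150 μL = 1250 μL total → factor 1250/100 = 12.5
Step 4: 12-fold → factor 12
Overall dilution factor = 5 × 3 × 12.5 × 12 = 2250
Stock = 1.33 nM × 2250 = 2992 nM = 2.99 μM

2.99 μM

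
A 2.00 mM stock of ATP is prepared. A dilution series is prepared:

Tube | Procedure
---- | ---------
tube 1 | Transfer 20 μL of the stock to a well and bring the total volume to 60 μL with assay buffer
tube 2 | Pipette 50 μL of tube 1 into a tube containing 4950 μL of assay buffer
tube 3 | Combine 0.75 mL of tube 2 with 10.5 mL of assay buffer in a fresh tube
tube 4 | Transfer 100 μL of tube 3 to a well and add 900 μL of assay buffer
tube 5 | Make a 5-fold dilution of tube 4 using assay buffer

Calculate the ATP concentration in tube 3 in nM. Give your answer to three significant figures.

444 nM

Step 1: 20 μL brought to 60 μL → factor 60/20 = 3
Step 2: 50 μL + 4950 μL = 5000 μL total → factor 5000/50 = 100
Step 3: 0.75 mL + 10.5 mL = 11.25 mL total → factor 11.25/0.75 = 15
Dilution factor through tube 3 = 3 × 100 × 15 = 4500
[tube 3] = 2.00 mM / 4500 = 0.0004444 mM = 444 nM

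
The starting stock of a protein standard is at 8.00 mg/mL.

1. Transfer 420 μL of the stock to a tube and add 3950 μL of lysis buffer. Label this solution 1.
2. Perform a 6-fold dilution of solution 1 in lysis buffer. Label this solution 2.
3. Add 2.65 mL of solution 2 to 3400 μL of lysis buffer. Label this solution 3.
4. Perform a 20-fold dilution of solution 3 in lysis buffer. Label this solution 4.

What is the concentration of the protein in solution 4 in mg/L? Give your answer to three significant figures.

Step 1: 420 μL + 3950 μL = 4370 μL total → factor 4370/420 = 10.405
Step 2: 6-fold → factor 6
Step 3: 2.65 mL + 3400 μL = 6.05 mL total → factor 6.05/2.65 = 2.283
Step 4: 20-fold → factor 20
Overall dilution factor = 10.405 × 6 × 2.283 × 20 = 2850.5
Final = 8.00 mg/mL / 2850.5 = 0.002807 mg/mL = 2.81 mg/L

2.81 mg/L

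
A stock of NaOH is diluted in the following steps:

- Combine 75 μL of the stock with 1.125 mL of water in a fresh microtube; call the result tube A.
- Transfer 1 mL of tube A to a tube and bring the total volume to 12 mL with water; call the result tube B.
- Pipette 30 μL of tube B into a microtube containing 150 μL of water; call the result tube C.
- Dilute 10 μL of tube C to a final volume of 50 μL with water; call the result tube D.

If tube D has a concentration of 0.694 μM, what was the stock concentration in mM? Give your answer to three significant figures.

Step 1: 75 μL + 1.125 mL = 1200 μL total → factor 1200/75 = 16
Step 2: 1 mL brought to 12 mL → factor 12/1 = 12
Step 3: 30 μL + 150 μL = 180 μL total → factor 180/30 = 6
Step 4: 10 μL brought to 50 μL → factor 50/10 = 5
Overall dilution factor = 16 × 12 × 6 × 5 = 5760
Stock = 0.694 μM × 5760 = 3997 μM = 4.00 mM

4.00 mM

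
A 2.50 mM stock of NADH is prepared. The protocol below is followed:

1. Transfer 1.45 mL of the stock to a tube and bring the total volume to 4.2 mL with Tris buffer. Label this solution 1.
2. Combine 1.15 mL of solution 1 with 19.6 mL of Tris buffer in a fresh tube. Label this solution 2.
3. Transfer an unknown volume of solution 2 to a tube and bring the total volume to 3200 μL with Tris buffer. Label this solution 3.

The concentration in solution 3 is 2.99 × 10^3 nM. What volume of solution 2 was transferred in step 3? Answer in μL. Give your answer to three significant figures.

Step 1: 1.45 mL brought to 4.2 mL → factor 4.2/1.45 = 2.8966
Step 2: 1.15 mL + 19.6 mL = 20.75 mL total → factor 20.75/1.15 = 18.043
Step 3: v brought to 3200 μL → factor = 3200 μL/v
Product of known-step factors = 52.264
Overall factor = 2.50 mM / (2.99 × 10^3 nM) = 836.12
Step-3 factor = 836.12 / 52.264 = 15.998
v = 3200 μL / 15.998 = 200 μL

200 μL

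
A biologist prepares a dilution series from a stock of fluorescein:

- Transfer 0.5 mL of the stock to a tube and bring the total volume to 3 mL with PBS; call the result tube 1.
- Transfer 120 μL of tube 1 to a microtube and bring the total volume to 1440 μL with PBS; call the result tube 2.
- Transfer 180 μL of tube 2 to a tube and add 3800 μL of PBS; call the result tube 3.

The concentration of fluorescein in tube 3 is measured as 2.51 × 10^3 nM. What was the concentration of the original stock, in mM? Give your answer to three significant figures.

4.00 mM

Step 1: 0.5 mL brought to 3 mL → factor 3/0.5 = 6
Step 2: 120 μL brought to 1440 μL → factor 1440/120 = 12
Step 3: 180 μL + 3800 μL = 3980 μL total → factor 3980/180 = 22.111
Overall dilution factor = 6 × 12 × 22.111 = 1592
Stock = 2.51 × 10^3 nM × 1592 = 3.996 × 10^6 nM = 4.00 mM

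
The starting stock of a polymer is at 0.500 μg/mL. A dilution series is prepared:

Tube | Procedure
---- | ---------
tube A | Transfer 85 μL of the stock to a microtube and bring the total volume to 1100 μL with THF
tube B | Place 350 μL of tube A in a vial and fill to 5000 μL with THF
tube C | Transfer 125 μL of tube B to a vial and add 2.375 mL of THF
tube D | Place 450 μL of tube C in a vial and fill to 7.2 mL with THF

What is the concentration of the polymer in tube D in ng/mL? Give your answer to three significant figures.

0.00845 ng/mL

Step 1: 85 μL brought to 1100 μL → factor 1100/85 = 12.941
Step 2: 350 μL brought to 5000 μL → factor 5000/350 = 14.286
Step 3: 125 μL + 2.375 mL = 2500 μL total → factor 2500/125 = 20
Step 4: 450 μL brought to 7.2 mL → factor 7200/450 = 16
Overall dilution factor = 12.941 × 14.286 × 20 × 16 = 59160
Final = 0.500 μg/mL / 59160 = 8.452 × 10^-6 μg/mL = 0.00845 ng/mL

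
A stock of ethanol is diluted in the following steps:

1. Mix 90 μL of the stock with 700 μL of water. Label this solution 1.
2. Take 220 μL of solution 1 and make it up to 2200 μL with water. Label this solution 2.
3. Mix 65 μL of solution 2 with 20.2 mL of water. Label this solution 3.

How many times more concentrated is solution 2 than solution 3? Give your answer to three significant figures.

312

Step 1: 90 μL + 700 μL = 790 μL total → factor 790/90 = 8.7778
Step 2: 220 μL brought to 2200 μL → factor 2200/220 = 10
Step 3: 65 μL + 20.2 mL = 20265 μL total → factor 20265/65 = 311.77
Dilution factor to solution 2 = 87.778; to solution 3 = 27366
[solution 2]/[solution 3] = (factor to solution 3)/(factor to solution 2) = 27366/87.778 = 312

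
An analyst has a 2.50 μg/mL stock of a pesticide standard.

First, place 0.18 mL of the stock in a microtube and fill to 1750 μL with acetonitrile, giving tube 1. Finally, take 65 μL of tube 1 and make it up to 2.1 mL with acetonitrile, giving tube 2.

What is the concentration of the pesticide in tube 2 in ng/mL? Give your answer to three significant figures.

7.96 ng/mL

Step 1: 0.18 mL brought to 1750 μL → factor 1.75/0.18 = 9.7222
Step 2: 65 μL brought to 2.1 mL → factor 2100/65 = 32.308
Overall dilution factor = 9.7222 × 32.308 = 314.1
Final = 2.50 μg/mL / 314.1 = 0.007959 μg/mL = 7.96 ng/mL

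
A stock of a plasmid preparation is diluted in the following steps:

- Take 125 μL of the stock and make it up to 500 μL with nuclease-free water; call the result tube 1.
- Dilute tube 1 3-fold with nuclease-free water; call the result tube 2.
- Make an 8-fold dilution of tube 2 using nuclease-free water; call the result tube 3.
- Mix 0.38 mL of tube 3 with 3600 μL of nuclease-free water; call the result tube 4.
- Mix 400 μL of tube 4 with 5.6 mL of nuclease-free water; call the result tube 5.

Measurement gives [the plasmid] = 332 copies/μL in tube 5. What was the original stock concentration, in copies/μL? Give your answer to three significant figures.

Step 1: 125 μL brought to 500 μL → factor 500/125 = 4
Step 2: 3-fold → factor 3
Step 3: 8-fold → factor 8
Step 4: 0.38 mL + 3600 μL = 3.98 mL total → factor 3.98/0.38 = 10.474
Step 5: 400 μL + 5.6 mL = 6000 μL total → factor 6000/400 = 15
Overall dilution factor = 4 × 3 × 8 × 10.474 × 15 = 15082
Stock = 332 copies/μL × 15082 = 5.01 × 10^6 copies/μL

5.01 × 10^6 copies/μL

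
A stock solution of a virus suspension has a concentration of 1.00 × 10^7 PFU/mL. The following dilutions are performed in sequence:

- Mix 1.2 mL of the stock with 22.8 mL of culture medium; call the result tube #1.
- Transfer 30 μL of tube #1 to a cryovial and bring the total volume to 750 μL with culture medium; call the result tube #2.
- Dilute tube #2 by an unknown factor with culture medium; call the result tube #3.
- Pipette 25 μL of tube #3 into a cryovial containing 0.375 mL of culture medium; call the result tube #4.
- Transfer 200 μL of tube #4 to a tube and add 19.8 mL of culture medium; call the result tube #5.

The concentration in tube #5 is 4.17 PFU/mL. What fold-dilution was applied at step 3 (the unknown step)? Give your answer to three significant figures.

3.00-fold

Step 1: 1.2 mL + 22.8 mL = 24 mL total → factor 24/1.2 = 20
Step 2: 30 μL brought to 750 μL → factor 750/30 = 25
Step 3: unknown factor x
Step 4: 25 μL + 0.375 mL = 400 μL total → factor 400/25 = 16
Step 5: 200 μL + 19.8 mL = 20000 μL total → factor 20000/200 = 100
Product of known-step factors = 8 × 10^5
Overall factor = 1.00 × 10^7 PFU/mL / (4.17 PFU/mL) = 2.3981 × 10^6
x = 2.3981 × 10^6 / 8 × 10^5 = 3.00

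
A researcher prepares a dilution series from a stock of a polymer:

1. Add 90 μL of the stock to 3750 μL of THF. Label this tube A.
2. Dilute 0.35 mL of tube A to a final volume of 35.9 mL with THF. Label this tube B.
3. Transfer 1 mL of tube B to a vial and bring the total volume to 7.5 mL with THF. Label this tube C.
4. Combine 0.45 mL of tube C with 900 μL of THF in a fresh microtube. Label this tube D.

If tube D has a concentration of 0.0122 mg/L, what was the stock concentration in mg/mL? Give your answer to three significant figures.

Step 1: 90 μL + 3750 μL = 3840 μL total → factor 3840/90 = 42.667
Step 2: 0.35 mL brought to 35.9 mL → factor 35.9/0.35 = 102.57
Step 3: 1 mL brought to 7.5 mL → factor 7.5/1 = 7.5
Step 4: 0.45 mL + 900 μL = 1.35 mL total → factor 1.35/0.45 = 3
Overall dilution factor = 42.667 × 102.57 × 7.5 × 3 = 98469
Stock = 0.0122 mg/L × 98469 = 1201 mg/L = 1.20 mg/mL

1.20 mg/mL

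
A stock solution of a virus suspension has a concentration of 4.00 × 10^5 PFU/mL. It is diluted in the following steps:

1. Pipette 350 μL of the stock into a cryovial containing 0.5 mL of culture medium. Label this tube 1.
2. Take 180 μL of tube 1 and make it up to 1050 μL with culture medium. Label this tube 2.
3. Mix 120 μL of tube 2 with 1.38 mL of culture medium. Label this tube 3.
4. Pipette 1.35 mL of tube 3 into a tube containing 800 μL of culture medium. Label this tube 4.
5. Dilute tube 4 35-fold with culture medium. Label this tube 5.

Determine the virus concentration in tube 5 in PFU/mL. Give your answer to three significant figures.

40.5 PFU/mL

Step 1: 350 μL + 0.5 mL = 850 μL total → factor 850/350 = 2.4286
Step 2: 180 μL brought to 1050 μL → factor 1050/180 = 5.8333
Step 3: 120 μL + 1.38 mL = 1500 μL total → factor 1500/120 = 12.5
Step 4: 1.35 mL + 800 μL = 2.15 mL total → factor 2.15/1.35 = 1.5926
Step 5: 35-fold → factor 35
Overall dilution factor = 2.4286 × 5.8333 × 12.5 × 1.5926 × 35 = 9870.8
Final = 4.00 × 10^5 PFU/mL / 9870.8 = 40.5 PFU/mL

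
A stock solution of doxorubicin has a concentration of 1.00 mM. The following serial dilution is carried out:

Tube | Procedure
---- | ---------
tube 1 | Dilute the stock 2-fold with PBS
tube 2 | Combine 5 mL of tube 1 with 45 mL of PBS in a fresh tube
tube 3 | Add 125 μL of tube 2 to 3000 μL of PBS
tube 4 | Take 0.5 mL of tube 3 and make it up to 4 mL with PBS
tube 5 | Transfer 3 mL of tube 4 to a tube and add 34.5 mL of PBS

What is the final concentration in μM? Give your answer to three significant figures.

Step 1: 2-fold → factor 2
Step 2: 5 mL + 45 mL = 50 mL total → factor 50/5 = 10
Step 3: 125 μL + 3000 μL = 3125 μL total → factor 3125/125 = 25
Step 4: 0.5 mL brought to 4 mL → factor 4/0.5 = 8
Step 5: 3 mL + 34.5 mL = 37.5 mL total → factor 37.5/3 = 12.5
Overall dilution factor = 2 × 10 × 25 × 8 × 12.5 = 50000
Final = 1.00 mM / 50000 = 2.000 × 10^-5 mM = 0.0200 μM

0.0200 μM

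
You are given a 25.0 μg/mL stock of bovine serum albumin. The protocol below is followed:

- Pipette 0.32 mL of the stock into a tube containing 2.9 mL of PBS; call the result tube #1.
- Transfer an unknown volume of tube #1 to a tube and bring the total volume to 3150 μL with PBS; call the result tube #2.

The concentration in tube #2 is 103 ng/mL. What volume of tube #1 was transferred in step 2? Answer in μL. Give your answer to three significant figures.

131 μL

Step 1: 0.32 mL + 2.9 mL = 3.22 mL total → factor 3.22/0.32 = 10.062
Step 2: v brought to 3150 μL → factor = 3150 μL/v
Product of known-step factors = 10.062
Overall factor = 25.0 μg/mL / (103 ng/mL) = 242.72
Step-2 factor = 242.72 / 10.062 = 24.121
v = 3150 μL / 24.121 = 131 μL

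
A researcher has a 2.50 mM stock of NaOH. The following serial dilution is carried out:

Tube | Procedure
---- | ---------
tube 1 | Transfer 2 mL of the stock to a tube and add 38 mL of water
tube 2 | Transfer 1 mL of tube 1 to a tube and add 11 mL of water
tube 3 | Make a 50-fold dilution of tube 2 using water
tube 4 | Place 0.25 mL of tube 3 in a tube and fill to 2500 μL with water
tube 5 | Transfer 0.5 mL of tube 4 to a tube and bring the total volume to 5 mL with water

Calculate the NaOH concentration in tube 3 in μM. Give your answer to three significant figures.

0.208 μM

Step 1: 2 mL + 38 mL = 40 mL total → factor 40/2 = 20
Step 2: 1 mL + 11 mL = 12 mL total → factor 12/1 = 12
Step 3: 50-fold → factor 50
Dilution factor through tube 3 = 20 × 12 × 50 = 12000
[tube 3] = 2.50 mM / 12000 = 0.0002083 mM = 0.208 μM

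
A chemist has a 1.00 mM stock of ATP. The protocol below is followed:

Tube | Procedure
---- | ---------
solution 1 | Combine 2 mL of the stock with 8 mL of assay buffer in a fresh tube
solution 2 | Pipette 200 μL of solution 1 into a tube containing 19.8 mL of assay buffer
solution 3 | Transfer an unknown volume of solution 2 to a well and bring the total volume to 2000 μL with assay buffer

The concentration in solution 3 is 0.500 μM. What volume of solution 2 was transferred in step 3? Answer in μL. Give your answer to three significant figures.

500 μL

Step 1: 2 mL + 8 mL = 10 mL total → factor 10/2 = 5
Step 2: 200 μL + 19.8 mL = 20000 μL total → factor 20000/200 = 100
Step 3: v brought to 2000 μL → factor = 2000 μL/v
Product of known-step factors = 500
Overall factor = 1.00 mM / (0.500 μM) = 2000
Step-3 factor = 2000 / 500 = 4
v = 2000 μL / 4 = 500 μL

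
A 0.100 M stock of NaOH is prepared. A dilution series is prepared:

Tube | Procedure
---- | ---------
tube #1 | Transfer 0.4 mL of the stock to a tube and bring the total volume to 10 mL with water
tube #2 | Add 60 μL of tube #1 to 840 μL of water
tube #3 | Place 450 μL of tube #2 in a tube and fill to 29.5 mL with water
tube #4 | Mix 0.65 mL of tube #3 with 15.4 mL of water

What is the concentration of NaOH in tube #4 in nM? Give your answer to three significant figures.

165 nM

Step 1: 0.4 mL brought to 10 mL → factor 10/0.4 = 25
Step 2: 60 μL + 840 μL = 900 μL total → factor 900/60 = 15
Step 3: 450 μL brought to 29.5 mL → factor 29500/450 = 65.556
Step 4: 0.65 mL + 15.4 mL = 16.05 mL total → factor 16.05/0.65 = 24.692
Overall dilution factor = 25 × 15 × 65.556 × 24.692 = 6.0702 × 10^5
Final = 0.100 M / 6.0702 × 10^5 = 1.647 × 10^-7 M = 165 nM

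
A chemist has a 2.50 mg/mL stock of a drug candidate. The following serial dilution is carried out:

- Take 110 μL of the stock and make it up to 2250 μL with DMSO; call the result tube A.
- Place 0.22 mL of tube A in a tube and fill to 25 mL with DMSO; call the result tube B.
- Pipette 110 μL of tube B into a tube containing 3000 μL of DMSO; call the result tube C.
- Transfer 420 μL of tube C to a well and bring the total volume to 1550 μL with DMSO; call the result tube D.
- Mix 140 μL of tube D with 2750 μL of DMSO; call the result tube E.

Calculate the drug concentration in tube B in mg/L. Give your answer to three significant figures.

Step 1: 110 μL brought to 2250 μL → factor 2250/110 = 20.455
Step 2: 0.22 mL brought to 25 mL → factor 25/0.22 = 113.64
Dilution factor through tube B = 20.455 × 113.64 = 2324.4
[tube B] = 2.50 mg/mL / 2324.4 = 0.001076 mg/mL = 1.08 mg/L

1.08 mg/L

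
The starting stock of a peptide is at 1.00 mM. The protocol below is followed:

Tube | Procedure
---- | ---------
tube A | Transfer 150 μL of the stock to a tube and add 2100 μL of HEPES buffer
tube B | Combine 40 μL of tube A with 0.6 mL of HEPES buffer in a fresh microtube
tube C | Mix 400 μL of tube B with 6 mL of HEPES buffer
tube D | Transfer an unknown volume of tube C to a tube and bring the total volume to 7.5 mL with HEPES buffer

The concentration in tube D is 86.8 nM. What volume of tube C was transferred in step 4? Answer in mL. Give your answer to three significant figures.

Step 1: 150 μL + 2100 μL = 2250 μL total → factor 2250/150 = 15
Step 2: 40 μL + 0.6 mL = 640 μL total → factor 640/40 = 16
Step 3: 400 μL + 6 mL = 6400 μL total → factor 6400/400 = 16
Step 4: v brought to 7.5 mL → factor = 7.5 mL/v
Product of known-step factors = 3840
Overall factor = 1.00 mM / (86.8 nM) = 11521
Step-4 factor = 11521 / 3840 = 3.0002
v = 7.5 mL / 3.0002 = 2.50 mL

2.50 mL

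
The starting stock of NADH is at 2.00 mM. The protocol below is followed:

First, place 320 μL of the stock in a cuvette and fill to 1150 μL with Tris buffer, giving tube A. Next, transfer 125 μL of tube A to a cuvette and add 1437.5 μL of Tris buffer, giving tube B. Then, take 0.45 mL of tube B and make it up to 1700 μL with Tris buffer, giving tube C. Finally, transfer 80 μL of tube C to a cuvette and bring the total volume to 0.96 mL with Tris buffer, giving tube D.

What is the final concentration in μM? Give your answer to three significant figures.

Step 1: 320 μL brought to 1150 μL → factor 1150/320 = 3.5938
Step 2: 125 μL + 1437.5 μL = 1562.5 μL total → factor 1562.5/125 = 12.5
Step 3: 0.45 mL brought to 1700 μL → factor 1.7/0.45 = 3.7778
Step 4: 80 μL brought to 0.96 mL → factor 960/80 = 12
Overall dilution factor = 3.5938 × 12.5 × 3.7778 × 12 = 2036.5
Final = 2.00 mM / 2036.5 = 0.0009821 mM = 0.982 μM

0.982 μM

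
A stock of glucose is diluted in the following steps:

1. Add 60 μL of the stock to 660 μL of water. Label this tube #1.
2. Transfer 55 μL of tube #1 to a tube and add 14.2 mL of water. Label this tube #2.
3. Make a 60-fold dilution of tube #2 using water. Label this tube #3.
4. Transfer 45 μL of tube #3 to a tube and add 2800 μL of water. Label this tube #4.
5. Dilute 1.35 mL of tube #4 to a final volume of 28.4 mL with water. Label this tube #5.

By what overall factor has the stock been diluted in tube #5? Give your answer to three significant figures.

2.48 × 10^8

Step 1: 60 μL + 660 μL = 720 μL total → factor 720/60 = 12
Step 2: 55 μL + 14.2 mL = 14255 μL total → factor 14255/55 = 259.18
Step 3: 60-fold → factor 60
Step 4: 45 μL + 2800 μL = 2845 μL total → factor 2845/45 = 63.222
Step 5: 1.35 mL brought to 28.4 mL → factor 28.4/1.35 = 21.037
Overall dilution factor = 12 × 259.18 × 60 × 63.222 × 21.037 = 2.4819 × 10^8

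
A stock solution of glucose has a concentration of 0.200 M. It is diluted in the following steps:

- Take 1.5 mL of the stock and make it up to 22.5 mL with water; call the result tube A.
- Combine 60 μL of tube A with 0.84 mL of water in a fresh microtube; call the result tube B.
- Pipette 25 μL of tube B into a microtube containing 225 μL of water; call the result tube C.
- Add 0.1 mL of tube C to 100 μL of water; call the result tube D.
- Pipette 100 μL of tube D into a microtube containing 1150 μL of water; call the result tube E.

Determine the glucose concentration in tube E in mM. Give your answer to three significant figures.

0.00356 mM

Step 1: 1.5 mL brought to 22.5 mL → factor 22.5/1.5 = 15
Step 2: 60 μL + 0.84 mL = 900 μL total → factor 900/60 = 15
Step 3: 25 μL + 225 μL = 250 μL total → factor 250/25 = 10
Step 4: 0.1 mL + 100 μL = 0.2 mL total → factor 0.2/0.1 = 2
Step 5: 100 μL + 1150 μL = 1250 μL total → factor 1250/100 = 12.5
Overall dilution factor = 15 × 15 × 10 × 2 × 12.5 = 56250
Final = 0.200 M / 56250 = 3.556 × 10^-6 M = 0.00356 mM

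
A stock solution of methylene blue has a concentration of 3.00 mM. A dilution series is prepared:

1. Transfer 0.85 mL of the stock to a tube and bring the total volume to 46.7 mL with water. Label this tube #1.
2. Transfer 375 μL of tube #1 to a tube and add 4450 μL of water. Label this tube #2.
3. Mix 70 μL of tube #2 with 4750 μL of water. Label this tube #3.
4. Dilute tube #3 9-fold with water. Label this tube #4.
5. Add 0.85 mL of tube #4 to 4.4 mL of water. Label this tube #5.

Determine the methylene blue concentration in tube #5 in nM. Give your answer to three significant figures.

Step 1: 0.85 mL brought to 46.7 mL → factor 46.7/0.85 = 54.941
Step 2: 375 μL + 4450 μL = 4825 μL total → factor 4825/375 = 12.867
Step 3: 70 μL + 4750 μL = 4820 μL total → factor 4820/70 = 68.857
Step 4: 9-fold → factor 9
Step 5: 0.85 mL + 4.4 mL = 5.25 mL total → factor 5.25/0.85 = 6.1765
Overall dilution factor = 54.941 × 12.867 × 68.857 × 9 × 6.1765 = 2.7058 × 10^6
Final = 3.00 mM / 2.7058 × 10^6 = 1.109 × 10^-6 mM = 1.11 nM

1.11 nM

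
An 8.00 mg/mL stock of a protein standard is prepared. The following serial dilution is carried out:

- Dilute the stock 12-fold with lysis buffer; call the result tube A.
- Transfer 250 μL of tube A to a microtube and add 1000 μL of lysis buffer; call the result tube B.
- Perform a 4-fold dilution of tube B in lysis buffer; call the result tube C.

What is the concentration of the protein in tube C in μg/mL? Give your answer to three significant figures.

Step 1: 12-fold → factor 12
Step 2: 250 μL + 1000 μL = 1250 μL total → factor 1250/250 = 5
Step 3: 4-fold → factor 4
Overall dilution factor = 12 × 5 × 4 = 240
Final = 8.00 mg/mL / 240 = 0.03333 mg/mL = 33.3 μg/mL

33.3 μg/mL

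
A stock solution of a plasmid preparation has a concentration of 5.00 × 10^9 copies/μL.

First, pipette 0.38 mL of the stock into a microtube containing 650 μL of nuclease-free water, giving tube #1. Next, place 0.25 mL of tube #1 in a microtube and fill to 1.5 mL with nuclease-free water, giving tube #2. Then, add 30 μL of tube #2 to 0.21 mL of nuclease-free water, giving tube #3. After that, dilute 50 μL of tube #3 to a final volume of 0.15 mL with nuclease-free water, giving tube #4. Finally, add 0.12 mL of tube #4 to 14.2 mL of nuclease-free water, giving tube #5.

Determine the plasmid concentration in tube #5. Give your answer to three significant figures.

1.07 × 10^5 copies/μL

Step 1: 0.38 mL + 650 μL = 1.03 mL total → factor 1.03/0.38 = 2.7105
Step 2: 0.25 mL brought to 1.5 mL → factor 1.5/0.25 = 6
Step 3: 30 μL + 0.21 mL = 240 μL total → factor 240/30 = 8
Step 4: 50 μL brought to 0.15 mL → factor 150/50 = 3
Step 5: 0.12 mL + 14.2 mL = 14.32 mL total → factor 14.32/0.12 = 119.33
Overall dilution factor = 2.7105 × 6 × 8 × 3 × 119.33 = 46578
Final = 5.00 × 10^9 copies/μL / 46578 = 1.07 × 10^5 copies/μL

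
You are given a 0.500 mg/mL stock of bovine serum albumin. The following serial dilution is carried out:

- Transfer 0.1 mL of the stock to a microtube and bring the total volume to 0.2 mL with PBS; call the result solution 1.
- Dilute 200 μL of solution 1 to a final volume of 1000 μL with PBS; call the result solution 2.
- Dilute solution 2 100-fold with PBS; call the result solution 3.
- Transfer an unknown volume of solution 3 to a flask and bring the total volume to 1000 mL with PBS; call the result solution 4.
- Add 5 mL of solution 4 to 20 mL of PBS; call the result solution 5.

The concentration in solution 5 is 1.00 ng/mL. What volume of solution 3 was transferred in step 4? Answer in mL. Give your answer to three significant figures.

10.0 mL

Step 1: 0.1 mL brought to 0.2 mL → factor 0.2/0.1 = 2
Step 2: 200 μL brought to 1000 μL → factor 1000/200 = 5
Step 3: 100-fold → factor 100
Step 4: v brought to 1000 mL → factor = 1000 mL/v
Step 5: 5 mL + 20 mL = 25 mL total → factor 25/5 = 5
Product of known-step factors = 5000
Overall factor = 0.500 mg/mL / (1.00 ng/mL) = 5 × 10^5
Step-4 factor = 5 × 10^5 / 5000 = 100
v = 1000 mL / 100 = 10.0 mL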